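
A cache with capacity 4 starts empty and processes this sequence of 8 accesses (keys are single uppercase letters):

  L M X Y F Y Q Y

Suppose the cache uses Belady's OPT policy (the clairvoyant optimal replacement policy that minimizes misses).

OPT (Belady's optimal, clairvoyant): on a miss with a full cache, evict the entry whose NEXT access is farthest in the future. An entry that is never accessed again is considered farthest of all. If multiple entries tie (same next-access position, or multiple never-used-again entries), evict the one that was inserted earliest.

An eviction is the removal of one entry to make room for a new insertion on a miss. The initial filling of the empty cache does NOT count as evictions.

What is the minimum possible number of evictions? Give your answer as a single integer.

OPT (Belady) simulation (capacity=4):
  1. access L: MISS. Cache: [L]
  2. access M: MISS. Cache: [L M]
  3. access X: MISS. Cache: [L M X]
  4. access Y: MISS. Cache: [L M X Y]
  5. access F: MISS, evict L (next use: never). Cache: [M X Y F]
  6. access Y: HIT. Next use of Y: step 8. Cache: [M X Y F]
  7. access Q: MISS, evict M (next use: never). Cache: [X Y F Q]
  8. access Y: HIT. Next use of Y: never. Cache: [X Y F Q]
Total: 2 hits, 6 misses, 2 evictions

Answer: 2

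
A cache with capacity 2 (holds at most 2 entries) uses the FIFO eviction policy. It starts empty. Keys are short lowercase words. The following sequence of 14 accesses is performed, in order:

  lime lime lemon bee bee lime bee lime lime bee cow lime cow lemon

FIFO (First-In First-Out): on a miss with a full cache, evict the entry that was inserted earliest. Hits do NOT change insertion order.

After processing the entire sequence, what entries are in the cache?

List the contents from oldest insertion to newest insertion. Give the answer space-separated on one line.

Answer: cow lemon

Derivation:
FIFO simulation (capacity=2):
  1. access lime: MISS. Cache (old->new): [lime]
  2. access lime: HIT. Cache (old->new): [lime]
  3. access lemon: MISS. Cache (old->new): [lime lemon]
  4. access bee: MISS, evict lime. Cache (old->new): [lemon bee]
  5. access bee: HIT. Cache (old->new): [lemon bee]
  6. access lime: MISS, evict lemon. Cache (old->new): [bee lime]
  7. access bee: HIT. Cache (old->new): [bee lime]
  8. access lime: HIT. Cache (old->new): [bee lime]
  9. access lime: HIT. Cache (old->new): [bee lime]
  10. access bee: HIT. Cache (old->new): [bee lime]
  11. access cow: MISS, evict bee. Cache (old->new): [lime cow]
  12. access lime: HIT. Cache (old->new): [lime cow]
  13. access cow: HIT. Cache (old->new): [lime cow]
  14. access lemon: MISS, evict lime. Cache (old->new): [cow lemon]
Total: 8 hits, 6 misses, 4 evictions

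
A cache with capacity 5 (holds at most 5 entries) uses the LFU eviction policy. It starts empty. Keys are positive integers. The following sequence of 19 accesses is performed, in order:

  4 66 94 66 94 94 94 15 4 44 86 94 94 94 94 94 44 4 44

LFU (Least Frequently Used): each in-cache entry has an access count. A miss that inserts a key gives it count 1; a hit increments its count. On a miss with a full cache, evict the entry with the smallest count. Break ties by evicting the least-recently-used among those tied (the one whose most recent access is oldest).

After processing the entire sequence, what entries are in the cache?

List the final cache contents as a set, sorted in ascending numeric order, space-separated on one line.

LFU simulation (capacity=5):
  1. access 4: MISS. Cache: [4(c=1)]
  2. access 66: MISS. Cache: [4(c=1) 66(c=1)]
  3. access 94: MISS. Cache: [4(c=1) 66(c=1) 94(c=1)]
  4. access 66: HIT, count now 2. Cache: [4(c=1) 94(c=1) 66(c=2)]
  5. access 94: HIT, count now 2. Cache: [4(c=1) 66(c=2) 94(c=2)]
  6. access 94: HIT, count now 3. Cache: [4(c=1) 66(c=2) 94(c=3)]
  7. access 94: HIT, count now 4. Cache: [4(c=1) 66(c=2) 94(c=4)]
  8. access 15: MISS. Cache: [4(c=1) 15(c=1) 66(c=2) 94(c=4)]
  9. access 4: HIT, count now 2. Cache: [15(c=1) 66(c=2) 4(c=2) 94(c=4)]
  10. access 44: MISS. Cache: [15(c=1) 44(c=1) 66(c=2) 4(c=2) 94(c=4)]
  11. access 86: MISS, evict 15(c=1). Cache: [44(c=1) 86(c=1) 66(c=2) 4(c=2) 94(c=4)]
  12. access 94: HIT, count now 5. Cache: [44(c=1) 86(c=1) 66(c=2) 4(c=2) 94(c=5)]
  13. access 94: HIT, count now 6. Cache: [44(c=1) 86(c=1) 66(c=2) 4(c=2) 94(c=6)]
  14. access 94: HIT, count now 7. Cache: [44(c=1) 86(c=1) 66(c=2) 4(c=2) 94(c=7)]
  15. access 94: HIT, count now 8. Cache: [44(c=1) 86(c=1) 66(c=2) 4(c=2) 94(c=8)]
  16. access 94: HIT, count now 9. Cache: [44(c=1) 86(c=1) 66(c=2) 4(c=2) 94(c=9)]
  17. access 44: HIT, count now 2. Cache: [86(c=1) 66(c=2) 4(c=2) 44(c=2) 94(c=9)]
  18. access 4: HIT, count now 3. Cache: [86(c=1) 66(c=2) 44(c=2) 4(c=3) 94(c=9)]
  19. access 44: HIT, count now 3. Cache: [86(c=1) 66(c=2) 4(c=3) 44(c=3) 94(c=9)]
Total: 13 hits, 6 misses, 1 evictions

Answer: 4 44 66 86 94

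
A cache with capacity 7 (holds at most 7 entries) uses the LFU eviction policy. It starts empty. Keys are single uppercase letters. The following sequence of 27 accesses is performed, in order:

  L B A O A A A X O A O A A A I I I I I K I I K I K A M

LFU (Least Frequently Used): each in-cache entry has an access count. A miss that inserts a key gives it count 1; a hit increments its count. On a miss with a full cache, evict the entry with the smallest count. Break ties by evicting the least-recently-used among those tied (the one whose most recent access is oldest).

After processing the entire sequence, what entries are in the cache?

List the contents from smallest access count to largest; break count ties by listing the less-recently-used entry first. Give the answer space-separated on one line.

LFU simulation (capacity=7):
  1. access L: MISS. Cache: [L(c=1)]
  2. access B: MISS. Cache: [L(c=1) B(c=1)]
  3. access A: MISS. Cache: [L(c=1) B(c=1) A(c=1)]
  4. access O: MISS. Cache: [L(c=1) B(c=1) A(c=1) O(c=1)]
  5. access A: HIT, count now 2. Cache: [L(c=1) B(c=1) O(c=1) A(c=2)]
  6. access A: HIT, count now 3. Cache: [L(c=1) B(c=1) O(c=1) A(c=3)]
  7. access A: HIT, count now 4. Cache: [L(c=1) B(c=1) O(c=1) A(c=4)]
  8. access X: MISS. Cache: [L(c=1) B(c=1) O(c=1) X(c=1) A(c=4)]
  9. access O: HIT, count now 2. Cache: [L(c=1) B(c=1) X(c=1) O(c=2) A(c=4)]
  10. access A: HIT, count now 5. Cache: [L(c=1) B(c=1) X(c=1) O(c=2) A(c=5)]
  11. access O: HIT, count now 3. Cache: [L(c=1) B(c=1) X(c=1) O(c=3) A(c=5)]
  12. access A: HIT, count now 6. Cache: [L(c=1) B(c=1) X(c=1) O(c=3) A(c=6)]
  13. access A: HIT, count now 7. Cache: [L(c=1) B(c=1) X(c=1) O(c=3) A(c=7)]
  14. access A: HIT, count now 8. Cache: [L(c=1) B(c=1) X(c=1) O(c=3) A(c=8)]
  15. access I: MISS. Cache: [L(c=1) B(c=1) X(c=1) I(c=1) O(c=3) A(c=8)]
  16. access I: HIT, count now 2. Cache: [L(c=1) B(c=1) X(c=1) I(c=2) O(c=3) A(c=8)]
  17. access I: HIT, count now 3. Cache: [L(c=1) B(c=1) X(c=1) O(c=3) I(c=3) A(c=8)]
  18. access I: HIT, count now 4. Cache: [L(c=1) B(c=1) X(c=1) O(c=3) I(c=4) A(c=8)]
  19. access I: HIT, count now 5. Cache: [L(c=1) B(c=1) X(c=1) O(c=3) I(c=5) A(c=8)]
  20. access K: MISS. Cache: [L(c=1) B(c=1) X(c=1) K(c=1) O(c=3) I(c=5) A(c=8)]
  21. access I: HIT, count now 6. Cache: [L(c=1) B(c=1) X(c=1) K(c=1) O(c=3) I(c=6) A(c=8)]
  22. access I: HIT, count now 7. Cache: [L(c=1) B(c=1) X(c=1) K(c=1) O(c=3) I(c=7) A(c=8)]
  23. access K: HIT, count now 2. Cache: [L(c=1) B(c=1) X(c=1) K(c=2) O(c=3) I(c=7) A(c=8)]
  24. access I: HIT, count now 8. Cache: [L(c=1) B(c=1) X(c=1) K(c=2) O(c=3) A(c=8) I(c=8)]
  25. access K: HIT, count now 3. Cache: [L(c=1) B(c=1) X(c=1) O(c=3) K(c=3) A(c=8) I(c=8)]
  26. access A: HIT, count now 9. Cache: [L(c=1) B(c=1) X(c=1) O(c=3) K(c=3) I(c=8) A(c=9)]
  27. access M: MISS, evict L(c=1). Cache: [B(c=1) X(c=1) M(c=1) O(c=3) K(c=3) I(c=8) A(c=9)]
Total: 19 hits, 8 misses, 1 evictions

Answer: B X M O K I A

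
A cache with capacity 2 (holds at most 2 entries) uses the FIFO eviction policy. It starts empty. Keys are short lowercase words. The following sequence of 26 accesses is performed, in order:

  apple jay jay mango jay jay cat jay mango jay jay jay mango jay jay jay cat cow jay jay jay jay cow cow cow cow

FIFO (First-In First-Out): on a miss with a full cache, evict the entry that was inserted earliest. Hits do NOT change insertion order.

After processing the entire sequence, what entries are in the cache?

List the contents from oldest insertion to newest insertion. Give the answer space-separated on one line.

FIFO simulation (capacity=2):
  1. access apple: MISS. Cache (old->new): [apple]
  2. access jay: MISS. Cache (old->new): [apple jay]
  3. access jay: HIT. Cache (old->new): [apple jay]
  4. access mango: MISS, evict apple. Cache (old->new): [jay mango]
  5. access jay: HIT. Cache (old->new): [jay mango]
  6. access jay: HIT. Cache (old->new): [jay mango]
  7. access cat: MISS, evict jay. Cache (old->new): [mango cat]
  8. access jay: MISS, evict mango. Cache (old->new): [cat jay]
  9. access mango: MISS, evict cat. Cache (old->new): [jay mango]
  10. access jay: HIT. Cache (old->new): [jay mango]
  11. access jay: HIT. Cache (old->new): [jay mango]
  12. access jay: HIT. Cache (old->new): [jay mango]
  13. access mango: HIT. Cache (old->new): [jay mango]
  14. access jay: HIT. Cache (old->new): [jay mango]
  15. access jay: HIT. Cache (old->new): [jay mango]
  16. access jay: HIT. Cache (old->new): [jay mango]
  17. access cat: MISS, evict jay. Cache (old->new): [mango cat]
  18. access cow: MISS, evict mango. Cache (old->new): [cat cow]
  19. access jay: MISS, evict cat. Cache (old->new): [cow jay]
  20. access jay: HIT. Cache (old->new): [cow jay]
  21. access jay: HIT. Cache (old->new): [cow jay]
  22. access jay: HIT. Cache (old->new): [cow jay]
  23. access cow: HIT. Cache (old->new): [cow jay]
  24. access cow: HIT. Cache (old->new): [cow jay]
  25. access cow: HIT. Cache (old->new): [cow jay]
  26. access cow: HIT. Cache (old->new): [cow jay]
Total: 17 hits, 9 misses, 7 evictions

Answer: cow jay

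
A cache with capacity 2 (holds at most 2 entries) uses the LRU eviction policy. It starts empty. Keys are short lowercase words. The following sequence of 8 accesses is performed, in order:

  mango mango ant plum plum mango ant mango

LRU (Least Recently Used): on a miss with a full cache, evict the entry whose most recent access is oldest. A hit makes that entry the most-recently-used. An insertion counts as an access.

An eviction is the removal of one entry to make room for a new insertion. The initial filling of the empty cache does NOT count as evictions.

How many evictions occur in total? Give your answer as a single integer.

Answer: 3

Derivation:
LRU simulation (capacity=2):
  1. access mango: MISS. Cache (LRU->MRU): [mango]
  2. access mango: HIT. Cache (LRU->MRU): [mango]
  3. access ant: MISS. Cache (LRU->MRU): [mango ant]
  4. access plum: MISS, evict mango. Cache (LRU->MRU): [ant plum]
  5. access plum: HIT. Cache (LRU->MRU): [ant plum]
  6. access mango: MISS, evict ant. Cache (LRU->MRU): [plum mango]
  7. access ant: MISS, evict plum. Cache (LRU->MRU): [mango ant]
  8. access mango: HIT. Cache (LRU->MRU): [ant mango]
Total: 3 hits, 5 misses, 3 evictions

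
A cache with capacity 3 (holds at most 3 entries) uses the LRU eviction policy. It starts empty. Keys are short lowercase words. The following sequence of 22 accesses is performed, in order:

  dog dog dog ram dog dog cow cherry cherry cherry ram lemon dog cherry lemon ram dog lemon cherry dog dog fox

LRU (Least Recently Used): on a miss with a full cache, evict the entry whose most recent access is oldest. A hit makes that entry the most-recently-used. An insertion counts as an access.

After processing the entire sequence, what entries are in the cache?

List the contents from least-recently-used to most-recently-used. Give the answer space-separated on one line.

Answer: cherry dog fox

Derivation:
LRU simulation (capacity=3):
  1. access dog: MISS. Cache (LRU->MRU): [dog]
  2. access dog: HIT. Cache (LRU->MRU): [dog]
  3. access dog: HIT. Cache (LRU->MRU): [dog]
  4. access ram: MISS. Cache (LRU->MRU): [dog ram]
  5. access dog: HIT. Cache (LRU->MRU): [ram dog]
  6. access dog: HIT. Cache (LRU->MRU): [ram dog]
  7. access cow: MISS. Cache (LRU->MRU): [ram dog cow]
  8. access cherry: MISS, evict ram. Cache (LRU->MRU): [dog cow cherry]
  9. access cherry: HIT. Cache (LRU->MRU): [dog cow cherry]
  10. access cherry: HIT. Cache (LRU->MRU): [dog cow cherry]
  11. access ram: MISS, evict dog. Cache (LRU->MRU): [cow cherry ram]
  12. access lemon: MISS, evict cow. Cache (LRU->MRU): [cherry ram lemon]
  13. access dog: MISS, evict cherry. Cache (LRU->MRU): [ram lemon dog]
  14. access cherry: MISS, evict ram. Cache (LRU->MRU): [lemon dog cherry]
  15. access lemon: HIT. Cache (LRU->MRU): [dog cherry lemon]
  16. access ram: MISS, evict dog. Cache (LRU->MRU): [cherry lemon ram]
  17. access dog: MISS, evict cherry. Cache (LRU->MRU): [lemon ram dog]
  18. access lemon: HIT. Cache (LRU->MRU): [ram dog lemon]
  19. access cherry: MISS, evict ram. Cache (LRU->MRU): [dog lemon cherry]
  20. access dog: HIT. Cache (LRU->MRU): [lemon cherry dog]
  21. access dog: HIT. Cache (LRU->MRU): [lemon cherry dog]
  22. access fox: MISS, evict lemon. Cache (LRU->MRU): [cherry dog fox]
Total: 10 hits, 12 misses, 9 evictions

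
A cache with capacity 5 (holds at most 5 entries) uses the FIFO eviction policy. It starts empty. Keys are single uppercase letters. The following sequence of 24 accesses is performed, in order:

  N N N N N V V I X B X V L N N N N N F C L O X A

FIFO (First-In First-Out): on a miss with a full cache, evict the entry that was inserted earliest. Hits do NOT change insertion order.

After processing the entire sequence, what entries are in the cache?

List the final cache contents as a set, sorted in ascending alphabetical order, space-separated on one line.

FIFO simulation (capacity=5):
  1. access N: MISS. Cache (old->new): [N]
  2. access N: HIT. Cache (old->new): [N]
  3. access N: HIT. Cache (old->new): [N]
  4. access N: HIT. Cache (old->new): [N]
  5. access N: HIT. Cache (old->new): [N]
  6. access V: MISS. Cache (old->new): [N V]
  7. access V: HIT. Cache (old->new): [N V]
  8. access I: MISS. Cache (old->new): [N V I]
  9. access X: MISS. Cache (old->new): [N V I X]
  10. access B: MISS. Cache (old->new): [N V I X B]
  11. access X: HIT. Cache (old->new): [N V I X B]
  12. access V: HIT. Cache (old->new): [N V I X B]
  13. access L: MISS, evict N. Cache (old->new): [V I X B L]
  14. access N: MISS, evict V. Cache (old->new): [I X B L N]
  15. access N: HIT. Cache (old->new): [I X B L N]
  16. access N: HIT. Cache (old->new): [I X B L N]
  17. access N: HIT. Cache (old->new): [I X B L N]
  18. access N: HIT. Cache (old->new): [I X B L N]
  19. access F: MISS, evict I. Cache (old->new): [X B L N F]
  20. access C: MISS, evict X. Cache (old->new): [B L N F C]
  21. access L: HIT. Cache (old->new): [B L N F C]
  22. access O: MISS, evict B. Cache (old->new): [L N F C O]
  23. access X: MISS, evict L. Cache (old->new): [N F C O X]
  24. access A: MISS, evict N. Cache (old->new): [F C O X A]
Total: 12 hits, 12 misses, 7 evictions

Answer: A C F O X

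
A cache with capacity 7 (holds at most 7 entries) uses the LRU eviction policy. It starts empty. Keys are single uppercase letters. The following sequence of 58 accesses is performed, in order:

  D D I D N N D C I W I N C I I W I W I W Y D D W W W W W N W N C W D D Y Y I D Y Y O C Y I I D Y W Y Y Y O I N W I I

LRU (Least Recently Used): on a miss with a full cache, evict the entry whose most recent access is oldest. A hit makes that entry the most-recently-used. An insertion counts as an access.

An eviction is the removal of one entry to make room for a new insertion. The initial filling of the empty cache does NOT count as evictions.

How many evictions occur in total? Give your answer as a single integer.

Answer: 0

Derivation:
LRU simulation (capacity=7):
  1. access D: MISS. Cache (LRU->MRU): [D]
  2. access D: HIT. Cache (LRU->MRU): [D]
  3. access I: MISS. Cache (LRU->MRU): [D I]
  4. access D: HIT. Cache (LRU->MRU): [I D]
  5. access N: MISS. Cache (LRU->MRU): [I D N]
  6. access N: HIT. Cache (LRU->MRU): [I D N]
  7. access D: HIT. Cache (LRU->MRU): [I N D]
  8. access C: MISS. Cache (LRU->MRU): [I N D C]
  9. access I: HIT. Cache (LRU->MRU): [N D C I]
  10. access W: MISS. Cache (LRU->MRU): [N D C I W]
  11. access I: HIT. Cache (LRU->MRU): [N D C W I]
  12. access N: HIT. Cache (LRU->MRU): [D C W I N]
  13. access C: HIT. Cache (LRU->MRU): [D W I N C]
  14. access I: HIT. Cache (LRU->MRU): [D W N C I]
  15. access I: HIT. Cache (LRU->MRU): [D W N C I]
  16. access W: HIT. Cache (LRU->MRU): [D N C I W]
  17. access I: HIT. Cache (LRU->MRU): [D N C W I]
  18. access W: HIT. Cache (LRU->MRU): [D N C I W]
  19. access I: HIT. Cache (LRU->MRU): [D N C W I]
  20. access W: HIT. Cache (LRU->MRU): [D N C I W]
  21. access Y: MISS. Cache (LRU->MRU): [D N C I W Y]
  22. access D: HIT. Cache (LRU->MRU): [N C I W Y D]
  23. access D: HIT. Cache (LRU->MRU): [N C I W Y D]
  24. access W: HIT. Cache (LRU->MRU): [N C I Y D W]
  25. access W: HIT. Cache (LRU->MRU): [N C I Y D W]
  26. access W: HIT. Cache (LRU->MRU): [N C I Y D W]
  27. access W: HIT. Cache (LRU->MRU): [N C I Y D W]
  28. access W: HIT. Cache (LRU->MRU): [N C I Y D W]
  29. access N: HIT. Cache (LRU->MRU): [C I Y D W N]
  30. access W: HIT. Cache (LRU->MRU): [C I Y D N W]
  31. access N: HIT. Cache (LRU->MRU): [C I Y D W N]
  32. access C: HIT. Cache (LRU->MRU): [I Y D W N C]
  33. access W: HIT. Cache (LRU->MRU): [I Y D N C W]
  34. access D: HIT. Cache (LRU->MRU): [I Y N C W D]
  35. access D: HIT. Cache (LRU->MRU): [I Y N C W D]
  36. access Y: HIT. Cache (LRU->MRU): [I N C W D Y]
  37. access Y: HIT. Cache (LRU->MRU): [I N C W D Y]
  38. access I: HIT. Cache (LRU->MRU): [N C W D Y I]
  39. access D: HIT. Cache (LRU->MRU): [N C W Y I D]
  40. access Y: HIT. Cache (LRU->MRU): [N C W I D Y]
  41. access Y: HIT. Cache (LRU->MRU): [N C W I D Y]
  42. access O: MISS. Cache (LRU->MRU): [N C W I D Y O]
  43. access C: HIT. Cache (LRU->MRU): [N W I D Y O C]
  44. access Y: HIT. Cache (LRU->MRU): [N W I D O C Y]
  45. access I: HIT. Cache (LRU->MRU): [N W D O C Y I]
  46. access I: HIT. Cache (LRU->MRU): [N W D O C Y I]
  47. access D: HIT. Cache (LRU->MRU): [N W O C Y I D]
  48. access Y: HIT. Cache (LRU->MRU): [N W O C I D Y]
  49. access W: HIT. Cache (LRU->MRU): [N O C I D Y W]
  50. access Y: HIT. Cache (LRU->MRU): [N O C I D W Y]
  51. access Y: HIT. Cache (LRU->MRU): [N O C I D W Y]
  52. access Y: HIT. Cache (LRU->MRU): [N O C I D W Y]
  53. access O: HIT. Cache (LRU->MRU): [N C I D W Y O]
  54. access I: HIT. Cache (LRU->MRU): [N C D W Y O I]
  55. access N: HIT. Cache (LRU->MRU): [C D W Y O I N]
  56. access W: HIT. Cache (LRU->MRU): [C D Y O I N W]
  57. access I: HIT. Cache (LRU->MRU): [C D Y O N W I]
  58. access I: HIT. Cache (LRU->MRU): [C D Y O N W I]
Total: 51 hits, 7 misses, 0 evictions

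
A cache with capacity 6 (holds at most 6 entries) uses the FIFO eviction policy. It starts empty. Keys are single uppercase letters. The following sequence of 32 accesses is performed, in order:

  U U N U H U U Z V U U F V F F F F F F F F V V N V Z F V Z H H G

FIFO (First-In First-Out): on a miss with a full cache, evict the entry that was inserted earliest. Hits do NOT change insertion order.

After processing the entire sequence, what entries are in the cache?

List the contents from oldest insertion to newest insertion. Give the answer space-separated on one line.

FIFO simulation (capacity=6):
  1. access U: MISS. Cache (old->new): [U]
  2. access U: HIT. Cache (old->new): [U]
  3. access N: MISS. Cache (old->new): [U N]
  4. access U: HIT. Cache (old->new): [U N]
  5. access H: MISS. Cache (old->new): [U N H]
  6. access U: HIT. Cache (old->new): [U N H]
  7. access U: HIT. Cache (old->new): [U N H]
  8. access Z: MISS. Cache (old->new): [U N H Z]
  9. access V: MISS. Cache (old->new): [U N H Z V]
  10. access U: HIT. Cache (old->new): [U N H Z V]
  11. access U: HIT. Cache (old->new): [U N H Z V]
  12. access F: MISS. Cache (old->new): [U N H Z V F]
  13. access V: HIT. Cache (old->new): [U N H Z V F]
  14. access F: HIT. Cache (old->new): [U N H Z V F]
  15. access F: HIT. Cache (old->new): [U N H Z V F]
  16. access F: HIT. Cache (old->new): [U N H Z V F]
  17. access F: HIT. Cache (old->new): [U N H Z V F]
  18. access F: HIT. Cache (old->new): [U N H Z V F]
  19. access F: HIT. Cache (old->new): [U N H Z V F]
  20. access F: HIT. Cache (old->new): [U N H Z V F]
  21. access F: HIT. Cache (old->new): [U N H Z V F]
  22. access V: HIT. Cache (old->new): [U N H Z V F]
  23. access V: HIT. Cache (old->new): [U N H Z V F]
  24. access N: HIT. Cache (old->new): [U N H Z V F]
  25. access V: HIT. Cache (old->new): [U N H Z V F]
  26. access Z: HIT. Cache (old->new): [U N H Z V F]
  27. access F: HIT. Cache (old->new): [U N H Z V F]
  28. access V: HIT. Cache (old->new): [U N H Z V F]
  29. access Z: HIT. Cache (old->new): [U N H Z V F]
  30. access H: HIT. Cache (old->new): [U N H Z V F]
  31. access H: HIT. Cache (old->new): [U N H Z V F]
  32. access G: MISS, evict U. Cache (old->new): [N H Z V F G]
Total: 25 hits, 7 misses, 1 evictions

Answer: N H Z V F G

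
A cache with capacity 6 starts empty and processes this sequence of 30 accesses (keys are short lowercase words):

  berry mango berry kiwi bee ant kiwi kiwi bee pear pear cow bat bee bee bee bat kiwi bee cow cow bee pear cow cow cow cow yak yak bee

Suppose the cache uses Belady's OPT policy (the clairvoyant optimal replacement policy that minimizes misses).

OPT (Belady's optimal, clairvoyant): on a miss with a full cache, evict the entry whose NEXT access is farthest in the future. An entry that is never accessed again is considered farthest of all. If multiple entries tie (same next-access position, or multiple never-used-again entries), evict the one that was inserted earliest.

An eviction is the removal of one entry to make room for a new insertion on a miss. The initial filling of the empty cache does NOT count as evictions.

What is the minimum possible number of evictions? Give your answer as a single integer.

Answer: 3

Derivation:
OPT (Belady) simulation (capacity=6):
  1. access berry: MISS. Cache: [berry]
  2. access mango: MISS. Cache: [berry mango]
  3. access berry: HIT. Next use of berry: never. Cache: [berry mango]
  4. access kiwi: MISS. Cache: [berry mango kiwi]
  5. access bee: MISS. Cache: [berry mango kiwi bee]
  6. access ant: MISS. Cache: [berry mango kiwi bee ant]
  7. access kiwi: HIT. Next use of kiwi: step 8. Cache: [berry mango kiwi bee ant]
  8. access kiwi: HIT. Next use of kiwi: step 18. Cache: [berry mango kiwi bee ant]
  9. access bee: HIT. Next use of bee: step 14. Cache: [berry mango kiwi bee ant]
  10. access pear: MISS. Cache: [berry mango kiwi bee ant pear]
  11. access pear: HIT. Next use of pear: step 23. Cache: [berry mango kiwi bee ant pear]
  12. access cow: MISS, evict berry (next use: never). Cache: [mango kiwi bee ant pear cow]
  13. access bat: MISS, evict mango (next use: never). Cache: [kiwi bee ant pear cow bat]
  14. access bee: HIT. Next use of bee: step 15. Cache: [kiwi bee ant pear cow bat]
  15. access bee: HIT. Next use of bee: step 16. Cache: [kiwi bee ant pear cow bat]
  16. access bee: HIT. Next use of bee: step 19. Cache: [kiwi bee ant pear cow bat]
  17. access bat: HIT. Next use of bat: never. Cache: [kiwi bee ant pear cow bat]
  18. access kiwi: HIT. Next use of kiwi: never. Cache: [kiwi bee ant pear cow bat]
  19. access bee: HIT. Next use of bee: step 22. Cache: [kiwi bee ant pear cow bat]
  20. access cow: HIT. Next use of cow: step 21. Cache: [kiwi bee ant pear cow bat]
  21. access cow: HIT. Next use of cow: step 24. Cache: [kiwi bee ant pear cow bat]
  22. access bee: HIT. Next use of bee: step 30. Cache: [kiwi bee ant pear cow bat]
  23. access pear: HIT. Next use of pear: never. Cache: [kiwi bee ant pear cow bat]
  24. access cow: HIT. Next use of cow: step 25. Cache: [kiwi bee ant pear cow bat]
  25. access cow: HIT. Next use of cow: step 26. Cache: [kiwi bee ant pear cow bat]
  26. access cow: HIT. Next use of cow: step 27. Cache: [kiwi bee ant pear cow bat]
  27. access cow: HIT. Next use of cow: never. Cache: [kiwi bee ant pear cow bat]
  28. access yak: MISS, evict kiwi (next use: never). Cache: [bee ant pear cow bat yak]
  29. access yak: HIT. Next use of yak: never. Cache: [bee ant pear cow bat yak]
  30. access bee: HIT. Next use of bee: never. Cache: [bee ant pear cow bat yak]
Total: 21 hits, 9 misses, 3 evictions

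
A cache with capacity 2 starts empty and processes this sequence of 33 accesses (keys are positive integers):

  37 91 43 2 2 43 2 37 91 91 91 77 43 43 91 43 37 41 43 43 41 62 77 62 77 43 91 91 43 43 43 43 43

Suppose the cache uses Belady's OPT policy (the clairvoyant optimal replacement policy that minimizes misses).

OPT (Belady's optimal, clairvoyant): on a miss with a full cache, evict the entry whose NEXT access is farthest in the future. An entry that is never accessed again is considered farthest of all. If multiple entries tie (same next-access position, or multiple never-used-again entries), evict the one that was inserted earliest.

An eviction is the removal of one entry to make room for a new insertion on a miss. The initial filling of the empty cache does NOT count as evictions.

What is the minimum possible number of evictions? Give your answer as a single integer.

OPT (Belady) simulation (capacity=2):
  1. access 37: MISS. Cache: [37]
  2. access 91: MISS. Cache: [37 91]
  3. access 43: MISS, evict 91 (next use: step 9). Cache: [37 43]
  4. access 2: MISS, evict 37 (next use: step 8). Cache: [43 2]
  5. access 2: HIT. Next use of 2: step 7. Cache: [43 2]
  6. access 43: HIT. Next use of 43: step 13. Cache: [43 2]
  7. access 2: HIT. Next use of 2: never. Cache: [43 2]
  8. access 37: MISS, evict 2 (next use: never). Cache: [43 37]
  9. access 91: MISS, evict 37 (next use: step 17). Cache: [43 91]
  10. access 91: HIT. Next use of 91: step 11. Cache: [43 91]
  11. access 91: HIT. Next use of 91: step 15. Cache: [43 91]
  12. access 77: MISS, evict 91 (next use: step 15). Cache: [43 77]
  13. access 43: HIT. Next use of 43: step 14. Cache: [43 77]
  14. access 43: HIT. Next use of 43: step 16. Cache: [43 77]
  15. access 91: MISS, evict 77 (next use: step 23). Cache: [43 91]
  16. access 43: HIT. Next use of 43: step 19. Cache: [43 91]
  17. access 37: MISS, evict 91 (next use: step 27). Cache: [43 37]
  18. access 41: MISS, evict 37 (next use: never). Cache: [43 41]
  19. access 43: HIT. Next use of 43: step 20. Cache: [43 41]
  20. access 43: HIT. Next use of 43: step 26. Cache: [43 41]
  21. access 41: HIT. Next use of 41: never. Cache: [43 41]
  22. access 62: MISS, evict 41 (next use: never). Cache: [43 62]
  23. access 77: MISS, evict 43 (next use: step 26). Cache: [62 77]
  24. access 62: HIT. Next use of 62: never. Cache: [62 77]
  25. access 77: HIT. Next use of 77: never. Cache: [62 77]
  26. access 43: MISS, evict 62 (next use: never). Cache: [77 43]
  27. access 91: MISS, evict 77 (next use: never). Cache: [43 91]
  28. access 91: HIT. Next use of 91: never. Cache: [43 91]
  29. access 43: HIT. Next use of 43: step 30. Cache: [43 91]
  30. access 43: HIT. Next use of 43: step 31. Cache: [43 91]
  31. access 43: HIT. Next use of 43: step 32. Cache: [43 91]
  32. access 43: HIT. Next use of 43: step 33. Cache: [43 91]
  33. access 43: HIT. Next use of 43: never. Cache: [43 91]
Total: 19 hits, 14 misses, 12 evictions

Answer: 12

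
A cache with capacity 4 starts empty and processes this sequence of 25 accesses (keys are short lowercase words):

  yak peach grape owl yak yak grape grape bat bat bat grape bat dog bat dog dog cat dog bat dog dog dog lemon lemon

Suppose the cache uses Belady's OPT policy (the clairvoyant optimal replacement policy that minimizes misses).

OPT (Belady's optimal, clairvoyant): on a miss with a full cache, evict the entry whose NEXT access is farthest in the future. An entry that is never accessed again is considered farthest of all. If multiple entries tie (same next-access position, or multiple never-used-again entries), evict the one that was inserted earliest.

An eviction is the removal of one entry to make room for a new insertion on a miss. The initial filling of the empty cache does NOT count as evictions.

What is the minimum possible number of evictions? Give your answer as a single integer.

Answer: 4

Derivation:
OPT (Belady) simulation (capacity=4):
  1. access yak: MISS. Cache: [yak]
  2. access peach: MISS. Cache: [yak peach]
  3. access grape: MISS. Cache: [yak peach grape]
  4. access owl: MISS. Cache: [yak peach grape owl]
  5. access yak: HIT. Next use of yak: step 6. Cache: [yak peach grape owl]
  6. access yak: HIT. Next use of yak: never. Cache: [yak peach grape owl]
  7. access grape: HIT. Next use of grape: step 8. Cache: [yak peach grape owl]
  8. access grape: HIT. Next use of grape: step 12. Cache: [yak peach grape owl]
  9. access bat: MISS, evict yak (next use: never). Cache: [peach grape owl bat]
  10. access bat: HIT. Next use of bat: step 11. Cache: [peach grape owl bat]
  11. access bat: HIT. Next use of bat: step 13. Cache: [peach grape owl bat]
  12. access grape: HIT. Next use of grape: never. Cache: [peach grape owl bat]
  13. access bat: HIT. Next use of bat: step 15. Cache: [peach grape owl bat]
  14. access dog: MISS, evict peach (next use: never). Cache: [grape owl bat dog]
  15. access bat: HIT. Next use of bat: step 20. Cache: [grape owl bat dog]
  16. access dog: HIT. Next use of dog: step 17. Cache: [grape owl bat dog]
  17. access dog: HIT. Next use of dog: step 19. Cache: [grape owl bat dog]
  18. access cat: MISS, evict grape (next use: never). Cache: [owl bat dog cat]
  19. access dog: HIT. Next use of dog: step 21. Cache: [owl bat dog cat]
  20. access bat: HIT. Next use of bat: never. Cache: [owl bat dog cat]
  21. access dog: HIT. Next use of dog: step 22. Cache: [owl bat dog cat]
  22. access dog: HIT. Next use of dog: step 23. Cache: [owl bat dog cat]
  23. access dog: HIT. Next use of dog: never. Cache: [owl bat dog cat]
  24. access lemon: MISS, evict owl (next use: never). Cache: [bat dog cat lemon]
  25. access lemon: HIT. Next use of lemon: never. Cache: [bat dog cat lemon]
Total: 17 hits, 8 misses, 4 evictions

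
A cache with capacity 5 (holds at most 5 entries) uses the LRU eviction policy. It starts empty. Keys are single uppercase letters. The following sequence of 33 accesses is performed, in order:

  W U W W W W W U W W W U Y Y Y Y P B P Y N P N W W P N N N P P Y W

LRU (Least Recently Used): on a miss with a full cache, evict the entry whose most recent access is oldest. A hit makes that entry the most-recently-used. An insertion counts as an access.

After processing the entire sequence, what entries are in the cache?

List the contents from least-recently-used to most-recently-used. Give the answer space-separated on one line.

Answer: B N P Y W

Derivation:
LRU simulation (capacity=5):
  1. access W: MISS. Cache (LRU->MRU): [W]
  2. access U: MISS. Cache (LRU->MRU): [W U]
  3. access W: HIT. Cache (LRU->MRU): [U W]
  4. access W: HIT. Cache (LRU->MRU): [U W]
  5. access W: HIT. Cache (LRU->MRU): [U W]
  6. access W: HIT. Cache (LRU->MRU): [U W]
  7. access W: HIT. Cache (LRU->MRU): [U W]
  8. access U: HIT. Cache (LRU->MRU): [W U]
  9. access W: HIT. Cache (LRU->MRU): [U W]
  10. access W: HIT. Cache (LRU->MRU): [U W]
  11. access W: HIT. Cache (LRU->MRU): [U W]
  12. access U: HIT. Cache (LRU->MRU): [W U]
  13. access Y: MISS. Cache (LRU->MRU): [W U Y]
  14. access Y: HIT. Cache (LRU->MRU): [W U Y]
  15. access Y: HIT. Cache (LRU->MRU): [W U Y]
  16. access Y: HIT. Cache (LRU->MRU): [W U Y]
  17. access P: MISS. Cache (LRU->MRU): [W U Y P]
  18. access B: MISS. Cache (LRU->MRU): [W U Y P B]
  19. access P: HIT. Cache (LRU->MRU): [W U Y B P]
  20. access Y: HIT. Cache (LRU->MRU): [W U B P Y]
  21. access N: MISS, evict W. Cache (LRU->MRU): [U B P Y N]
  22. access P: HIT. Cache (LRU->MRU): [U B Y N P]
  23. access N: HIT. Cache (LRU->MRU): [U B Y P N]
  24. access W: MISS, evict U. Cache (LRU->MRU): [B Y P N W]
  25. access W: HIT. Cache (LRU->MRU): [B Y P N W]
  26. access P: HIT. Cache (LRU->MRU): [B Y N W P]
  27. access N: HIT. Cache (LRU->MRU): [B Y W P N]
  28. access N: HIT. Cache (LRU->MRU): [B Y W P N]
  29. access N: HIT. Cache (LRU->MRU): [B Y W P N]
  30. access P: HIT. Cache (LRU->MRU): [B Y W N P]
  31. access P: HIT. Cache (LRU->MRU): [B Y W N P]
  32. access Y: HIT. Cache (LRU->MRU): [B W N P Y]
  33. access W: HIT. Cache (LRU->MRU): [B N P Y W]
Total: 26 hits, 7 misses, 2 evictions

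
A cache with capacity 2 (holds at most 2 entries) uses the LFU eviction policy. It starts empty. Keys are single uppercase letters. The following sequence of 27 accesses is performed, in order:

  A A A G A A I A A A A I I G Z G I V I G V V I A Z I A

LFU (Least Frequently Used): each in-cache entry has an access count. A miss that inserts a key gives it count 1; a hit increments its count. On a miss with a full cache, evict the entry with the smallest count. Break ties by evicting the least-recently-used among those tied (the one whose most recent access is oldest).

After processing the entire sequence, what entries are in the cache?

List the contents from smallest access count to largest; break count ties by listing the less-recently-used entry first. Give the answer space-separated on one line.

Answer: I A

Derivation:
LFU simulation (capacity=2):
  1. access A: MISS. Cache: [A(c=1)]
  2. access A: HIT, count now 2. Cache: [A(c=2)]
  3. access A: HIT, count now 3. Cache: [A(c=3)]
  4. access G: MISS. Cache: [G(c=1) A(c=3)]
  5. access A: HIT, count now 4. Cache: [G(c=1) A(c=4)]
  6. access A: HIT, count now 5. Cache: [G(c=1) A(c=5)]
  7. access I: MISS, evict G(c=1). Cache: [I(c=1) A(c=5)]
  8. access A: HIT, count now 6. Cache: [I(c=1) A(c=6)]
  9. access A: HIT, count now 7. Cache: [I(c=1) A(c=7)]
  10. access A: HIT, count now 8. Cache: [I(c=1) A(c=8)]
  11. access A: HIT, count now 9. Cache: [I(c=1) A(c=9)]
  12. access I: HIT, count now 2. Cache: [I(c=2) A(c=9)]
  13. access I: HIT, count now 3. Cache: [I(c=3) A(c=9)]
  14. access G: MISS, evict I(c=3). Cache: [G(c=1) A(c=9)]
  15. access Z: MISS, evict G(c=1). Cache: [Z(c=1) A(c=9)]
  16. access G: MISS, evict Z(c=1). Cache: [G(c=1) A(c=9)]
  17. access I: MISS, evict G(c=1). Cache: [I(c=1) A(c=9)]
  18. access V: MISS, evict I(c=1). Cache: [V(c=1) A(c=9)]
  19. access I: MISS, evict V(c=1). Cache: [I(c=1) A(c=9)]
  20. access G: MISS, evict I(c=1). Cache: [G(c=1) A(c=9)]
  21. access V: MISS, evict G(c=1). Cache: [V(c=1) A(c=9)]
  22. access V: HIT, count now 2. Cache: [V(c=2) A(c=9)]
  23. access I: MISS, evict V(c=2). Cache: [I(c=1) A(c=9)]
  24. access A: HIT, count now 10. Cache: [I(c=1) A(c=10)]
  25. access Z: MISS, evict I(c=1). Cache: [Z(c=1) A(c=10)]
  26. access I: MISS, evict Z(c=1). Cache: [I(c=1) A(c=10)]
  27. access A: HIT, count now 11. Cache: [I(c=1) A(c=11)]
Total: 13 hits, 14 misses, 12 evictions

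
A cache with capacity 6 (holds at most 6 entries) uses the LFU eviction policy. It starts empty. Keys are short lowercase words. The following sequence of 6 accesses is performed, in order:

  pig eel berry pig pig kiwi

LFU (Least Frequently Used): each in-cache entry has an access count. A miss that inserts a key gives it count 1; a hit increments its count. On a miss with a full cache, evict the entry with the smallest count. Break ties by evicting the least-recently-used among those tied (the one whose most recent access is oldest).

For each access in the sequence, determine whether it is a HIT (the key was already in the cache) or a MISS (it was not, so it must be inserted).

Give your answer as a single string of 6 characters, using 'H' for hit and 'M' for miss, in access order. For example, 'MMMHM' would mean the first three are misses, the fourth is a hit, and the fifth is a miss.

Answer: MMMHHM

Derivation:
LFU simulation (capacity=6):
  1. access pig: MISS. Cache: [pig(c=1)]
  2. access eel: MISS. Cache: [pig(c=1) eel(c=1)]
  3. access berry: MISS. Cache: [pig(c=1) eel(c=1) berry(c=1)]
  4. access pig: HIT, count now 2. Cache: [eel(c=1) berry(c=1) pig(c=2)]
  5. access pig: HIT, count now 3. Cache: [eel(c=1) berry(c=1) pig(c=3)]
  6. access kiwi: MISS. Cache: [eel(c=1) berry(c=1) kiwi(c=1) pig(c=3)]
Total: 2 hits, 4 misses, 0 evictions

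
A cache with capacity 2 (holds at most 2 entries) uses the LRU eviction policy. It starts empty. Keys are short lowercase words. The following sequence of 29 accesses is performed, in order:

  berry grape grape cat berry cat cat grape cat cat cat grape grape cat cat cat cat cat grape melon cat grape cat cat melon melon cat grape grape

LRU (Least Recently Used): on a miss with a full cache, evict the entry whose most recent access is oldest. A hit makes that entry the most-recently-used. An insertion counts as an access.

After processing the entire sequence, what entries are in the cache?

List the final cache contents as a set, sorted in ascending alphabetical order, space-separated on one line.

LRU simulation (capacity=2):
  1. access berry: MISS. Cache (LRU->MRU): [berry]
  2. access grape: MISS. Cache (LRU->MRU): [berry grape]
  3. access grape: HIT. Cache (LRU->MRU): [berry grape]
  4. access cat: MISS, evict berry. Cache (LRU->MRU): [grape cat]
  5. access berry: MISS, evict grape. Cache (LRU->MRU): [cat berry]
  6. access cat: HIT. Cache (LRU->MRU): [berry cat]
  7. access cat: HIT. Cache (LRU->MRU): [berry cat]
  8. access grape: MISS, evict berry. Cache (LRU->MRU): [cat grape]
  9. access cat: HIT. Cache (LRU->MRU): [grape cat]
  10. access cat: HIT. Cache (LRU->MRU): [grape cat]
  11. access cat: HIT. Cache (LRU->MRU): [grape cat]
  12. access grape: HIT. Cache (LRU->MRU): [cat grape]
  13. access grape: HIT. Cache (LRU->MRU): [cat grape]
  14. access cat: HIT. Cache (LRU->MRU): [grape cat]
  15. access cat: HIT. Cache (LRU->MRU): [grape cat]
  16. access cat: HIT. Cache (LRU->MRU): [grape cat]
  17. access cat: HIT. Cache (LRU->MRU): [grape cat]
  18. access cat: HIT. Cache (LRU->MRU): [grape cat]
  19. access grape: HIT. Cache (LRU->MRU): [cat grape]
  20. access melon: MISS, evict cat. Cache (LRU->MRU): [grape melon]
  21. access cat: MISS, evict grape. Cache (LRU->MRU): [melon cat]
  22. access grape: MISS, evict melon. Cache (LRU->MRU): [cat grape]
  23. access cat: HIT. Cache (LRU->MRU): [grape cat]
  24. access cat: HIT. Cache (LRU->MRU): [grape cat]
  25. access melon: MISS, evict grape. Cache (LRU->MRU): [cat melon]
  26. access melon: HIT. Cache (LRU->MRU): [cat melon]
  27. access cat: HIT. Cache (LRU->MRU): [melon cat]
  28. access grape: MISS, evict melon. Cache (LRU->MRU): [cat grape]
  29. access grape: HIT. Cache (LRU->MRU): [cat grape]
Total: 19 hits, 10 misses, 8 evictions

Answer: cat grape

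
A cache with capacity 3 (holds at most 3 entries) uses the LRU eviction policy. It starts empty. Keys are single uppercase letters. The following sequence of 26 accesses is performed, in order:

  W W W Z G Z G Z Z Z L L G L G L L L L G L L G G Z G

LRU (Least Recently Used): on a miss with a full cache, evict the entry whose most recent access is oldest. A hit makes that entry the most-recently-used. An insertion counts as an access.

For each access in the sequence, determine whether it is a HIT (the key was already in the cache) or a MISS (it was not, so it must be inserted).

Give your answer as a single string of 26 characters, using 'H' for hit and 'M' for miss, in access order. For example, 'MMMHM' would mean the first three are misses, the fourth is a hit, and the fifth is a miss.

Answer: MHHMMHHHHHMHHHHHHHHHHHHHHH

Derivation:
LRU simulation (capacity=3):
  1. access W: MISS. Cache (LRU->MRU): [W]
  2. access W: HIT. Cache (LRU->MRU): [W]
  3. access W: HIT. Cache (LRU->MRU): [W]
  4. access Z: MISS. Cache (LRU->MRU): [W Z]
  5. access G: MISS. Cache (LRU->MRU): [W Z G]
  6. access Z: HIT. Cache (LRU->MRU): [W G Z]
  7. access G: HIT. Cache (LRU->MRU): [W Z G]
  8. access Z: HIT. Cache (LRU->MRU): [W G Z]
  9. access Z: HIT. Cache (LRU->MRU): [W G Z]
  10. access Z: HIT. Cache (LRU->MRU): [W G Z]
  11. access L: MISS, evict W. Cache (LRU->MRU): [G Z L]
  12. access L: HIT. Cache (LRU->MRU): [G Z L]
  13. access G: HIT. Cache (LRU->MRU): [Z L G]
  14. access L: HIT. Cache (LRU->MRU): [Z G L]
  15. access G: HIT. Cache (LRU->MRU): [Z L G]
  16. access L: HIT. Cache (LRU->MRU): [Z G L]
  17. access L: HIT. Cache (LRU->MRU): [Z G L]
  18. access L: HIT. Cache (LRU->MRU): [Z G L]
  19. access L: HIT. Cache (LRU->MRU): [Z G L]
  20. access G: HIT. Cache (LRU->MRU): [Z L G]
  21. access L: HIT. Cache (LRU->MRU): [Z G L]
  22. access L: HIT. Cache (LRU->MRU): [Z G L]
  23. access G: HIT. Cache (LRU->MRU): [Z L G]
  24. access G: HIT. Cache (LRU->MRU): [Z L G]
  25. access Z: HIT. Cache (LRU->MRU): [L G Z]
  26. access G: HIT. Cache (LRU->MRU): [L Z G]
Total: 22 hits, 4 misses, 1 evictions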